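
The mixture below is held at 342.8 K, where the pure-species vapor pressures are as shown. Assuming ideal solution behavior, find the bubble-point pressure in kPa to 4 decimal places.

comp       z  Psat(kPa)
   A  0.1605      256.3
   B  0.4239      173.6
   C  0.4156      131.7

Pbub = 169.4597 kPa

At the bubble point ψ → 0, so ΣzᵢKᵢ = 1 with Kᵢ = Pᵢˢᵃᵗ/P ⇒ P = ΣzᵢPᵢˢᵃᵗ.
P = 0.1605·256.3 + 0.4239·173.6 + 0.4156·131.7 = 169.4597 kPa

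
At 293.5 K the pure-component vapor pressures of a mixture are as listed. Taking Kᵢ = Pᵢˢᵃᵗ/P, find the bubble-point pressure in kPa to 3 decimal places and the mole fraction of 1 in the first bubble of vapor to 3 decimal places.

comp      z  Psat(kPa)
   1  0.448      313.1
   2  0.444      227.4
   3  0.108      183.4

At the bubble point ψ → 0, so ΣzᵢKᵢ = 1 with Kᵢ = Pᵢˢᵃᵗ/P ⇒ P = ΣzᵢPᵢˢᵃᵗ.
P = 0.448·313.1 + 0.444·227.4 + 0.108·183.4 = 261.042 kPa
yᵢ = zᵢPᵢˢᵃᵗ/P ⇒ y_1 = 0.448·313.1/261.042 = 0.537

Pbub = 261.042 kPa, y_1 = 0.537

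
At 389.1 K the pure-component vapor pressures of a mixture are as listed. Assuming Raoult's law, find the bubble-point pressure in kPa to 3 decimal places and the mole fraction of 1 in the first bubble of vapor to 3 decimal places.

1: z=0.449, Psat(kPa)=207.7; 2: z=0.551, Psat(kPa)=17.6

At the bubble point ψ → 0, so ΣzᵢKᵢ = 1 with Kᵢ = Pᵢˢᵃᵗ/P ⇒ P = ΣzᵢPᵢˢᵃᵗ.
P = 0.449·207.7 + 0.551·17.6 = 102.955 kPa
yᵢ = zᵢPᵢˢᵃᵗ/P ⇒ y_1 = 0.449·207.7/102.955 = 0.906

Pbub = 102.955 kPa, y_1 = 0.906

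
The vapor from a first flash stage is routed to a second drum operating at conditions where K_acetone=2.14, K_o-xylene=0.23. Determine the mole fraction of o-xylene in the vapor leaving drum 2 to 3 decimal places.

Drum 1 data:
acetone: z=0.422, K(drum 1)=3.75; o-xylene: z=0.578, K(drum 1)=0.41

y_o-xylene (drum 2) = 0.137

Drum 1:
Material balance + equilibrium reduce to Σ zᵢ(Kᵢ−1)/(1+ψ₁(Kᵢ−1)) = 0.
Feasibility: ΣzᵢKᵢ = 1.819, Σzᵢ/Kᵢ = 1.522 — both > 1, two phases present.
Binary case is linear: z₁(K₁−1)(1+ψ₁(K₂−1)) + z₂(K₂−1)(1+ψ₁(K₁−1)) = 0
⇒ ψ₁ = [z₁(K₁−1)+z₂(K₂−1)] / [−(K₁−1)(K₂−1)] = 0.8195/1.6225 = 0.505
Drum-1 compositions:
  acetone: x = 0.177, y = 0.662
  o-xylene: x = 0.823, y = 0.338
Drum-2 feed = drum-1 vapor: z₂ = (0.6624, 0.3376).
Drum 2:
Material balance + equilibrium reduce to Σ zᵢ(Kᵢ−1)/(1+ψ₂(Kᵢ−1)) = 0.
Check two-phase: ΣzᵢKᵢ = 1.495 > 1 and Σzᵢ/Kᵢ = 1.777 > 1, so g(0) = 0.495 > 0 and g(1) = -0.777 < 0.
Binary case is linear: z₁(K₁−1)(1+ψ₂(K₂−1)) + z₂(K₂−1)(1+ψ₂(K₁−1)) = 0
⇒ ψ₂ = [z₁(K₁−1)+z₂(K₂−1)] / [−(K₁−1)(K₂−1)] = 0.4952/0.8778 = 0.564
  acetone: x = 0.403, y = 0.863
  o-xylene: x = 0.597, y = 0.137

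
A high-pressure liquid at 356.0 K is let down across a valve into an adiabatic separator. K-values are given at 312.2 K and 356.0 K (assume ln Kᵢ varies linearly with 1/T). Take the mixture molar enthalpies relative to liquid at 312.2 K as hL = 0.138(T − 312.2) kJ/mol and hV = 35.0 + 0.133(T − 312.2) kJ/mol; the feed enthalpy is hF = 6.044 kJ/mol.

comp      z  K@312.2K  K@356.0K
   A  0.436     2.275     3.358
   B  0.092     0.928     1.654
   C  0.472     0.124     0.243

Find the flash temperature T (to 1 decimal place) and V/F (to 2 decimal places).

Adiabatic flash: solve Rachford–Rice at each trial T, then check hF = ψ·hV(T) + (1−ψ)·hL(T).
  T = 312.2 K: K = (2.275, 0.928, 0.124), RR gives ψ = 0.134, H_out = 4.677 kJ/mol
  T = 356.0 K: K = (3.358, 1.654, 0.243), RR gives ψ = 0.453, H_out = 21.793 kJ/mol
  T = 334.1 K: K = (2.799, 1.263, 0.177), RR gives ψ = 0.314, H_out = 13.984 kJ/mol
  T = 323.1 K: K = (2.531, 1.087, 0.149), RR gives ψ = 0.232, H_out = 9.615 kJ/mol
  T = 317.6 K: K = (2.401, 1.005, 0.136), RR gives ψ = 0.185, H_out = 7.221 kJ/mol
  T = 314.9 K: K = (2.338, 0.966, 0.130), RR gives ψ = 0.160, H_out = 5.976 kJ/mol
  T = 316.2 K: K = (2.368, 0.985, 0.133), RR gives ψ = 0.172, H_out = 6.582 kJ/mol
Linear interpolation between T = 314.9 (H_out = 5.976) and T = 316.2 (H_out = 6.582) on hF = 6.044 gives T ≈ 315.0 K, at which ψ = 0.16.

T = 315.0 K, V/F = 0.16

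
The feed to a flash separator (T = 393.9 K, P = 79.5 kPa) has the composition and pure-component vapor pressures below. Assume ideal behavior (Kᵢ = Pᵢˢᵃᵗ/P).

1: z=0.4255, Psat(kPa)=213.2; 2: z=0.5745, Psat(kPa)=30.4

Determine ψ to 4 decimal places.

Raoult's law: Kᵢ = Pᵢˢᵃᵗ/P = Pᵢˢᵃᵗ/79.5.
  K_1 = 213.2/79.5 = 2.681761, K_2 = 30.4/79.5 = 0.382390
Let ψ = V/F and solve Σ zᵢ(Kᵢ−1)/(1+ψ(Kᵢ−1)) = 0.
g(0) = ΣzᵢKᵢ − 1 = 0.3608 and g(1) = 1 − Σzᵢ/Kᵢ = -0.6611, so a root lies in (0, 1).
Newton iteration, ψ⁰ = 0.5:
  ψ = 0.5000: g = -0.12462, g' = -0.8138 → ψ = 0.3469
  ψ = 0.3469: g = 0.00039, g' = -0.8350 → ψ = 0.3473
Converged at ψ = 0.3473.

ψ = 0.3473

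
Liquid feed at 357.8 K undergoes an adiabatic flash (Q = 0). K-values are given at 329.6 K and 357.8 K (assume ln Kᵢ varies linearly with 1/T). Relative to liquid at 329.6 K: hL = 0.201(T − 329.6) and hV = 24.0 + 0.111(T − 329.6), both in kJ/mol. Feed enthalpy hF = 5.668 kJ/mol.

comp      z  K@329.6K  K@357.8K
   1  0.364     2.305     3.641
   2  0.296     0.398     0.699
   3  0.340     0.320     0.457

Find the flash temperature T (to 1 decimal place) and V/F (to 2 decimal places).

T = 335.5 K, V/F = 0.19

Adiabatic flash: solve Rachford–Rice at each trial T, then check hF = ψ·hV(T) + (1−ψ)·hL(T).
  T = 329.6 K: K = (2.305, 0.398, 0.320), RR gives ψ = 0.078, H_out = 1.872 kJ/mol
  T = 357.8 K: K = (3.641, 0.699, 0.457), RR gives ψ = 0.583, H_out = 18.191 kJ/mol
  T = 343.7 K: K = (2.924, 0.534, 0.385), RR gives ψ = 0.334, H_out = 10.421 kJ/mol
  T = 336.6 K: K = (2.601, 0.462, 0.352), RR gives ψ = 0.211, H_out = 6.348 kJ/mol
  T = 333.1 K: K = (2.450, 0.429, 0.336), RR gives ψ = 0.147, H_out = 4.190 kJ/mol
  T = 334.9 K: K = (2.527, 0.446, 0.344), RR gives ψ = 0.181, H_out = 5.317 kJ/mol
Linear interpolation between T = 334.9 (H_out = 5.317) and T = 336.6 (H_out = 6.348) on hF = 5.668 gives T ≈ 335.5 K, at which ψ = 0.19.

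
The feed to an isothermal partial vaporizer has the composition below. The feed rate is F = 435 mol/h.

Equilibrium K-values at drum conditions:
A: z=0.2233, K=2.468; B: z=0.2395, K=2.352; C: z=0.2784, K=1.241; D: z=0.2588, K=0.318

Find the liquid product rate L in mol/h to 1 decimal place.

Material balance + equilibrium reduce to Σ zᵢ(Kᵢ−1)/(1+β(Kᵢ−1)) = 0.
g(0) = ΣzᵢKᵢ − 1 = 0.5422 and g(1) = 1 − Σzᵢ/Kᵢ = -0.2305, so a root lies in (0, 1).
Newton iteration, β⁰ = 0.65:
  β = 0.6500: g = 0.08105, g' = -0.6505 → β = 0.7746
  β = 0.7746: g = -0.00606, g' = -0.7622 → β = 0.7666
Converged at β = 0.7666.
Then V = β·F = 0.7666·435 = 333.5 mol/h and L = F − V = 101.5 mol/h.

L = 101.5 mol/h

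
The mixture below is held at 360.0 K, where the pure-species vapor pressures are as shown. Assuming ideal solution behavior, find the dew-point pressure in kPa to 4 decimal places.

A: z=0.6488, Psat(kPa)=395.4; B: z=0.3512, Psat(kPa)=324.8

Pdew = 367.3566 kPa

At the dew point ψ → 1, so Σzᵢ/Kᵢ = 1 with Kᵢ = Pᵢˢᵃᵗ/P ⇒ 1/P = Σzᵢ/Pᵢˢᵃᵗ.
1/P = 0.6488/395.4 + 0.3512/324.8 = 0.0027222 ⇒ P = 367.3566 kPa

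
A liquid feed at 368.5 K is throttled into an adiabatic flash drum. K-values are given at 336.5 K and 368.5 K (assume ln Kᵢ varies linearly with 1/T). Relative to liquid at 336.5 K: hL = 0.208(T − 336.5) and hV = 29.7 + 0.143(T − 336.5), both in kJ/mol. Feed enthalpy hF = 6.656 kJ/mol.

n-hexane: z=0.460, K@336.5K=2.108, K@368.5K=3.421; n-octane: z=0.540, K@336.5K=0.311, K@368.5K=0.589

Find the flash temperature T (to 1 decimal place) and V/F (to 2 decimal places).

T = 338.1 K, V/F = 0.21

Adiabatic flash: solve Rachford–Rice at each trial T, then check hF = ψ·hV(T) + (1−ψ)·hL(T).
  T = 336.5 K: K = (2.108, 0.311), RR gives ψ = 0.180, H_out = 5.354 kJ/mol
  T = 368.5 K: K = (3.421, 0.589), RR gives ψ = 0.896, H_out = 31.408 kJ/mol
  T = 352.5 K: K = (2.715, 0.434), RR gives ψ = 0.498, H_out = 17.607 kJ/mol
  T = 344.5 K: K = (2.399, 0.369), RR gives ψ = 0.343, H_out = 11.674 kJ/mol
  T = 340.5 K: K = (2.251, 0.339), RR gives ψ = 0.264, H_out = 8.611 kJ/mol
  T = 338.5 K: K = (2.179, 0.325), RR gives ψ = 0.223, H_out = 7.014 kJ/mol
Linear interpolation between T = 336.5 (H_out = 5.354) and T = 338.5 (H_out = 7.014) on hF = 6.656 gives T ≈ 338.1 K, at which ψ = 0.21.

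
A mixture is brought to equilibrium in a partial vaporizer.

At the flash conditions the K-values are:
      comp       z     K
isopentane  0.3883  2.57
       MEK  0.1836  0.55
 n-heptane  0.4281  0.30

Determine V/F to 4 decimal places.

Material balance + equilibrium reduce to Σ zᵢ(Kᵢ−1)/(1+V/F(Kᵢ−1)) = 0.
Feasibility: ΣzᵢKᵢ = 1.2273, Σzᵢ/Kᵢ = 1.9119 — both > 1, two phases present.
Newton iteration, V/F⁰ = 0.5:
  V/F = 0.5000: g = -0.22611, g' = -0.8588 → V/F = 0.2367
  V/F = 0.2367: g = -0.00720, g' = -0.8567 → V/F = 0.2283
Converged at V/F = 0.2283.

V/F = 0.2283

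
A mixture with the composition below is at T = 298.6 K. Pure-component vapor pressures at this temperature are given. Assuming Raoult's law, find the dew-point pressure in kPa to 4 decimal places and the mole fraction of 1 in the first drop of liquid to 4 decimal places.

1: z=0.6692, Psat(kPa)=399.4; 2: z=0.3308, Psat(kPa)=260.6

Pdew = 339.5711 kPa, x_1 = 0.5690

At the dew point ψ → 1, so Σzᵢ/Kᵢ = 1 with Kᵢ = Pᵢˢᵃᵗ/P ⇒ 1/P = Σzᵢ/Pᵢˢᵃᵗ.
1/P = 0.6692/399.4 + 0.3308/260.6 = 0.0029449 ⇒ P = 339.5711 kPa
xᵢ = zᵢP/Pᵢˢᵃᵗ ⇒ x_1 = 0.6692·339.5711/399.4 = 0.5690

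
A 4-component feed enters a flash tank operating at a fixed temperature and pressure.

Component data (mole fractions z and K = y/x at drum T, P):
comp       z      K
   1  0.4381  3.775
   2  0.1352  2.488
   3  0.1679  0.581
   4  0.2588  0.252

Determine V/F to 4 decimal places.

Material balance + equilibrium reduce to Σ zᵢ(Kᵢ−1)/(1+V/F(Kᵢ−1)) = 0.
Check two-phase: ΣzᵢKᵢ = 2.1530 > 1 and Σzᵢ/Kᵢ = 1.4864 > 1, so g(0) = 1.1530 > 0 and g(1) = -0.4864 < 0.
Newton–Raphson from V/F = 0.61:
  V/F = 0.6100: g = 0.10640, g' = -1.0905 → V/F = 0.7076
  V/F = 0.7076: g = -0.00300, g' = -1.1682 → V/F = 0.7050
Converged at V/F = 0.7050.

V/F = 0.7050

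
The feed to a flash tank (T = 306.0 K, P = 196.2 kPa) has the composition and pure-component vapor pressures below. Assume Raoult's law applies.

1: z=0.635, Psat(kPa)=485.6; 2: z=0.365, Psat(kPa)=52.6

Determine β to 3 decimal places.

Raoult's law: Kᵢ = Pᵢˢᵃᵗ/P = Pᵢˢᵃᵗ/196.2.
  K_1 = 485.6/196.2 = 2.47503, K_2 = 52.6/196.2 = 0.26809
Let β = V/F and solve Σ zᵢ(Kᵢ−1)/(1+β(Kᵢ−1)) = 0.
g(0) = ΣzᵢKᵢ − 1 = 0.669 and g(1) = 1 − Σzᵢ/Kᵢ = -0.618, so a root lies in (0, 1).
Binary case is linear: z₁(K₁−1)(1+β(K₂−1)) + z₂(K₂−1)(1+β(K₁−1)) = 0
⇒ β = [z₁(K₁−1)+z₂(K₂−1)] / [−(K₁−1)(K₂−1)] = 0.6695/1.0796 = 0.620

β = 0.620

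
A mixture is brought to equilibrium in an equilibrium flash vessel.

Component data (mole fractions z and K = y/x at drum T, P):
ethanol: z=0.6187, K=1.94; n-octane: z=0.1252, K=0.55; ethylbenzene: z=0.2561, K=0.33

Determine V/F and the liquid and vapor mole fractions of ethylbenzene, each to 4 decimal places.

V/F = 0.6130, x_ethylbenzene = 0.4346, y_ethylbenzene = 0.1434

Rachford–Rice: g(V/F) = Σ zᵢ(Kᵢ−1)/(1+V/F(Kᵢ−1)) = 0.
Check two-phase: ΣzᵢKᵢ = 1.3537 > 1 and Σzᵢ/Kᵢ = 1.3226 > 1, so g(0) = 0.3537 > 0 and g(1) = -0.3226 < 0.
Newton iteration, V/F⁰ = 0.5:
  V/F = 0.5000: g = 0.06491, g' = -0.5552 → V/F = 0.6169
  V/F = 0.6169: g = -0.00236, g' = -0.6016 → V/F = 0.6130
Converged at V/F = 0.6130.
Compositions from xᵢ = zᵢ/(1+V/F(Kᵢ−1)), yᵢ = Kᵢxᵢ:
  ethanol: x = 0.3925, y = 0.7615
  n-octane: x = 0.1729, y = 0.0951
  ethylbenzene: x = 0.4346, y = 0.1434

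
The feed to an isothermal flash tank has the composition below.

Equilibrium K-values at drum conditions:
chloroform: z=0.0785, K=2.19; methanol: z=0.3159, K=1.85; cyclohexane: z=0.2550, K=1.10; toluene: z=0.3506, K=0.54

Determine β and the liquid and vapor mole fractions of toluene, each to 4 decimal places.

Material balance + equilibrium reduce to Σ zᵢ(Kᵢ−1)/(1+β(Kᵢ−1)) = 0.
g(0) = ΣzᵢKᵢ − 1 = 0.2262 and g(1) = 1 − Σzᵢ/Kᵢ = -0.0877, so a root lies in (0, 1).
Newton–Raphson from β = 0.58:
  β = 0.5800: g = 0.03926, g' = -0.2816 → β = 0.7194
  β = 0.7194: g = -0.00031, g' = -0.2881 → β = 0.7184
Converged at β = 0.7184.
Compositions from xᵢ = zᵢ/(1+β(Kᵢ−1)), yᵢ = Kᵢxᵢ:
  chloroform: x = 0.0423, y = 0.0927
  methanol: x = 0.1961, y = 0.3629
  cyclohexane: x = 0.2379, y = 0.2617
  toluene: x = 0.5236, y = 0.2828

β = 0.7184, x_toluene = 0.5236, y_toluene = 0.2828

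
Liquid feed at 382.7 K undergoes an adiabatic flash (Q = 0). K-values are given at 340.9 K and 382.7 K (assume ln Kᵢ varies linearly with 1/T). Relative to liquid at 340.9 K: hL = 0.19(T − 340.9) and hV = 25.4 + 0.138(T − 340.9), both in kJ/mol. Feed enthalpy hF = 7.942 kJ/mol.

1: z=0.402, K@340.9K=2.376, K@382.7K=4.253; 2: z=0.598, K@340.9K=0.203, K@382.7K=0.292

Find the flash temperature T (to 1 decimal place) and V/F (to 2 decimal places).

Adiabatic flash: solve Rachford–Rice at each trial T, then check hF = ψ·hV(T) + (1−ψ)·hL(T).
  T = 340.9 K: K = (2.376, 0.203), RR gives ψ = 0.070, H_out = 1.773 kJ/mol
  T = 382.7 K: K = (4.253, 0.292), RR gives ψ = 0.384, H_out = 16.860 kJ/mol
  T = 361.8 K: K = (3.233, 0.246), RR gives ψ = 0.265, H_out = 10.423 kJ/mol
  T = 351.4 K: K = (2.786, 0.224), RR gives ψ = 0.183, H_out = 6.554 kJ/mol
  T = 356.6 K: K = (3.004, 0.235), RR gives ψ = 0.227, H_out = 8.568 kJ/mol
  T = 354.0 K: K = (2.894, 0.230), RR gives ψ = 0.206, H_out = 7.583 kJ/mol
  T = 355.3 K: K = (2.949, 0.232), RR gives ψ = 0.217, H_out = 8.081 kJ/mol
Linear interpolation between T = 354.0 (H_out = 7.583) and T = 355.3 (H_out = 8.081) on hF = 7.942 gives T ≈ 354.9 K, at which ψ = 0.21.

T = 354.9 K, V/F = 0.21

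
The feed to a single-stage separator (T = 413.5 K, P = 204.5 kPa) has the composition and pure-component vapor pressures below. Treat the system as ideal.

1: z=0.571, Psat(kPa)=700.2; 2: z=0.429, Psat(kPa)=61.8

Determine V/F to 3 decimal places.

V/F = 0.641

Raoult's law: Kᵢ = Pᵢˢᵃᵗ/P = Pᵢˢᵃᵗ/204.5.
  K_1 = 700.2/204.5 = 3.42396, K_2 = 61.8/204.5 = 0.30220
Rachford–Rice: g(V/F) = Σ zᵢ(Kᵢ−1)/(1+V/F(Kᵢ−1)) = 0.
g(0) = ΣzᵢKᵢ − 1 = 1.085 and g(1) = 1 − Σzᵢ/Kᵢ = -0.586, so a root lies in (0, 1).
Binary case is linear: z₁(K₁−1)(1+V/F(K₂−1)) + z₂(K₂−1)(1+V/F(K₁−1)) = 0
⇒ V/F = [z₁(K₁−1)+z₂(K₂−1)] / [−(K₁−1)(K₂−1)] = 1.0847/1.6914 = 0.641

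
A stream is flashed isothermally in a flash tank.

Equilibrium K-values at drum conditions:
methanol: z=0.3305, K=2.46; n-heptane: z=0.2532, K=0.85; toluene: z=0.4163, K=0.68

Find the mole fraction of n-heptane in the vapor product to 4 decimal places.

Material balance + equilibrium reduce to Σ zᵢ(Kᵢ−1)/(1+V/F(Kᵢ−1)) = 0.
g(0) = ΣzᵢKᵢ − 1 = 0.3113 and g(1) = 1 − Σzᵢ/Kᵢ = -0.0444, so a root lies in (0, 1).
Iterate (Newton) starting at V/F = 0.35:
  V/F = 0.3500: g = 0.12924, g' = -0.3690 → V/F = 0.7003
  V/F = 0.7003: g = 0.02446, g' = -0.2502 → V/F = 0.7981
  V/F = 0.7981: g = 0.00081, g' = -0.2345 → V/F = 0.8015
Converged at V/F = 0.8015.
Compositions from xᵢ = zᵢ/(1+V/F(Kᵢ−1)), yᵢ = Kᵢxᵢ:
  methanol: x = 0.1523, y = 0.3746
  n-heptane: x = 0.2878, y = 0.2446
  toluene: x = 0.5599, y = 0.3807

y_n-heptane = 0.2446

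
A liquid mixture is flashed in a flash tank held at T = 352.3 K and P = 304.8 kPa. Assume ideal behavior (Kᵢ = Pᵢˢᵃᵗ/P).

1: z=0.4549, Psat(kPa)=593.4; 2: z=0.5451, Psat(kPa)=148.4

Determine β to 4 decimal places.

Raoult's law: Kᵢ = Pᵢˢᵃᵗ/P = Pᵢˢᵃᵗ/304.8.
  K_1 = 593.4/304.8 = 1.946850, K_2 = 148.4/304.8 = 0.486877
Iterate (Newton) starting at β = 0.5:
  β = 0.5000: g = -0.08390, g' = -0.4475 → β = 0.3125
  β = 0.3125: g = -0.00075, g' = -0.4464 → β = 0.3108
Converged at β = 0.3108.

β = 0.3108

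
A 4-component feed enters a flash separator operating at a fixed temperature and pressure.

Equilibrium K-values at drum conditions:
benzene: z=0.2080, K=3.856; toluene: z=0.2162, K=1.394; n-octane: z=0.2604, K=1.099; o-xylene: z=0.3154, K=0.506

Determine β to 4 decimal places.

Material balance + equilibrium reduce to Σ zᵢ(Kᵢ−1)/(1+β(Kᵢ−1)) = 0.
g(0) = ΣzᵢKᵢ − 1 = 0.5492 and g(1) = 1 − Σzᵢ/Kᵢ = -0.0693, so a root lies in (0, 1).
Newton–Raphson from β = 0.52:
  β = 0.5200: g = 0.12459, g' = -0.4395 → β = 0.8035
  β = 0.8035: g = 0.01053, g' = -0.3895 → β = 0.8305
  β = 0.8305: g = -0.00003, g' = -0.3918 → β = 0.8304
Converged at β = 0.8304.

β = 0.8304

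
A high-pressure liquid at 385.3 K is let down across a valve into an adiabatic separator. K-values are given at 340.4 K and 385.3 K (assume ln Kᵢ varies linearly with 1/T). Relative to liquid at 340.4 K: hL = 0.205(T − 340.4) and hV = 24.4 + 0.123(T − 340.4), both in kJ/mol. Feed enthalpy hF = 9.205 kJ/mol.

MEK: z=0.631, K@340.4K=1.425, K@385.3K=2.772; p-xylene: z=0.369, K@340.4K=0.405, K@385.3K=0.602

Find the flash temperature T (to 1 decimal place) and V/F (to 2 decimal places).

Adiabatic flash: solve Rachford–Rice at each trial T, then check hF = ψ·hV(T) + (1−ψ)·hL(T).
  T = 340.4 K: K = (1.425, 0.405), RR gives ψ = 0.192, H_out = 4.691 kJ/mol
  T = 385.3 K: K = (2.772, 0.602), RR gives ψ = 1.000, H_out = 29.923 kJ/mol
  T = 362.9 K: K = (2.030, 0.500), RR gives ψ = 0.904, H_out = 25.004 kJ/mol
  T = 351.6 K: K = (1.709, 0.451), RR gives ψ = 0.630, H_out = 17.085 kJ/mol
  T = 346.0 K: K = (1.563, 0.428), RR gives ψ = 0.448, H_out = 11.862 kJ/mol
  T = 343.2 K: K = (1.493, 0.416), RR gives ψ = 0.333, H_out = 8.615 kJ/mol
  T = 344.6 K: K = (1.528, 0.422), RR gives ψ = 0.393, H_out = 10.308 kJ/mol
Linear interpolation between T = 343.2 (H_out = 8.615) and T = 344.6 (H_out = 10.308) on hF = 9.205 gives T ≈ 343.7 K, at which ψ = 0.35.

T = 343.7 K, V/F = 0.35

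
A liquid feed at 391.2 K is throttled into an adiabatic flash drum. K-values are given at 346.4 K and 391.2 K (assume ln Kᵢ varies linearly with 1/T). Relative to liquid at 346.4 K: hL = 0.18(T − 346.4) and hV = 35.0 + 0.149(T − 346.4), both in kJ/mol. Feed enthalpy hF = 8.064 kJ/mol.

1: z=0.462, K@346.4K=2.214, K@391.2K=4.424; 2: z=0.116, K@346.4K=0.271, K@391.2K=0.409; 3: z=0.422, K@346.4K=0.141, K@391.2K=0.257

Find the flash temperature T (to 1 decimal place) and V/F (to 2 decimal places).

Adiabatic flash: solve Rachford–Rice at each trial T, then check hF = ψ·hV(T) + (1−ψ)·hL(T).
  T = 346.4 K: K = (2.214, 0.271, 0.141), RR gives ψ = 0.113, H_out = 3.940 kJ/mol
  T = 391.2 K: K = (4.424, 0.409, 0.257), RR gives ψ = 0.491, H_out = 24.562 kJ/mol
  T = 368.8 K: K = (3.196, 0.337, 0.194), RR gives ψ = 0.350, H_out = 16.030 kJ/mol
  T = 357.6 K: K = (2.675, 0.303, 0.166), RR gives ψ = 0.253, H_out = 10.770 kJ/mol
  T = 352.0 K: K = (2.437, 0.287, 0.153), RR gives ψ = 0.190, H_out = 7.629 kJ/mol
  T = 354.8 K: K = (2.555, 0.295, 0.160), RR gives ψ = 0.223, H_out = 9.256 kJ/mol
  T = 353.4 K: K = (2.496, 0.291, 0.156), RR gives ψ = 0.207, H_out = 8.458 kJ/mol
Linear interpolation between T = 352.0 (H_out = 7.629) and T = 353.4 (H_out = 8.458) on hF = 8.064 gives T ≈ 352.7 K, at which ψ = 0.20.

T = 352.7 K, V/F = 0.20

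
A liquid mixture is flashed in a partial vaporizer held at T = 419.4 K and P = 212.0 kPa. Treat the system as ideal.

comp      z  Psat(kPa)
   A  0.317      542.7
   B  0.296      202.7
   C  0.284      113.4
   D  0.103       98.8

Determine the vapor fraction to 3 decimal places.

Raoult's law: Kᵢ = Pᵢˢᵃᵗ/P = Pᵢˢᵃᵗ/212.0.
  K_A = 542.7/212.0 = 2.55991, K_B = 202.7/212.0 = 0.95613, K_C = 113.4/212.0 = 0.53491, K_D = 98.8/212.0 = 0.46604
Let ψ = V/F and solve Σ zᵢ(Kᵢ−1)/(1+ψ(Kᵢ−1)) = 0.
Feasibility: ΣzᵢKᵢ = 1.294, Σzᵢ/Kᵢ = 1.185 — both > 1, two phases present.
Newton–Raphson from ψ = 0.69:
  ψ = 0.690: g = -0.0568, g' = -0.386 → ψ = 0.543
  ψ = 0.543: g = 0.0003, g' = -0.395 → ψ = 0.544
Converged at ψ = 0.544.

ψ = 0.544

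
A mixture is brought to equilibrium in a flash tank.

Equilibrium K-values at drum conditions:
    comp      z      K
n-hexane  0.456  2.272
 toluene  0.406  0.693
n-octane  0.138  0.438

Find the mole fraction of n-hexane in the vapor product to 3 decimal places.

y_n-hexane = 0.529

Material balance + equilibrium reduce to Σ zᵢ(Kᵢ−1)/(1+β(Kᵢ−1)) = 0.
Check two-phase: ΣzᵢKᵢ = 1.378 > 1 and Σzᵢ/Kᵢ = 1.102 > 1, so g(0) = 0.378 > 0 and g(1) = -0.102 < 0.
Newton iteration, β⁰ = 0.64:
  β = 0.640: g = 0.0435, g' = -0.390 → β = 0.752
Converged at β = 0.752.
Compositions from xᵢ = zᵢ/(1+β(Kᵢ−1)), yᵢ = Kᵢxᵢ:
  n-hexane: x = 0.233, y = 0.529
  toluene: x = 0.528, y = 0.366
  n-octane: x = 0.239, y = 0.105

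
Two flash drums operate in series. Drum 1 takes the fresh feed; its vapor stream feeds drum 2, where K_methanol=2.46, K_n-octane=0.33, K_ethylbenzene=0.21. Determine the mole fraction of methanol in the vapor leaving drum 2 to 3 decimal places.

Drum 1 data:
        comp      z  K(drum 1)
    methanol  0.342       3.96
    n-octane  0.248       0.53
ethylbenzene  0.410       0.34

Drum 1:
Newton–Raphson from ψ₁ = 0.5:
  ψ₁ = 0.500: g = -0.1481, g' = -0.979 → ψ₁ = 0.349
  ψ₁ = 0.349: g = 0.0072, g' = -1.105 → ψ₁ = 0.355
Converged at ψ₁ = 0.355.
Drum-1 compositions:
  methanol: x = 0.167, y = 0.660
  n-octane: x = 0.298, y = 0.158
  ethylbenzene: x = 0.536, y = 0.182
Drum-2 feed = drum-1 vapor: z₂ = (0.6601, 0.1578, 0.1821).
Drum 2:
Material balance + equilibrium reduce to Σ zᵢ(Kᵢ−1)/(1+ψ₂(Kᵢ−1)) = 0.
Check two-phase: ΣzᵢKᵢ = 1.714 > 1 and Σzᵢ/Kᵢ = 1.614 > 1, so g(0) = 0.714 > 0 and g(1) = -0.614 < 0.
Newton–Raphson from ψ₂ = 0.5:
  ψ₂ = 0.500: g = 0.1603, g' = -0.941 → ψ₂ = 0.670
  ψ₂ = 0.670: g = -0.0107, g' = -1.106 → ψ₂ = 0.661
Converged at ψ₂ = 0.661.
  methanol: x = 0.336, y = 0.827
  n-octane: x = 0.283, y = 0.093
  ethylbenzene: x = 0.381, y = 0.080

y_methanol (drum 2) = 0.827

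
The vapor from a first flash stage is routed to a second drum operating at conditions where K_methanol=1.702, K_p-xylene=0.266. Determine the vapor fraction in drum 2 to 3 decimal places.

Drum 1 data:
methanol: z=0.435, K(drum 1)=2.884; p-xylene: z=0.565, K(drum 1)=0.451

Drum 1:
Binary case is linear: z₁(K₁−1)(1+ψ₁(K₂−1)) + z₂(K₂−1)(1+ψ₁(K₁−1)) = 0
⇒ ψ₁ = [z₁(K₁−1)+z₂(K₂−1)] / [−(K₁−1)(K₂−1)] = 0.5094/1.0343 = 0.492
Drum-1 compositions:
  methanol: x = 0.226, y = 0.651
  p-xylene: x = 0.774, y = 0.349
Drum-2 feed = drum-1 vapor: z₂ = (0.6508, 0.3492).
Drum 2:
Rachford–Rice: g(ψ₂) = Σ zᵢ(Kᵢ−1)/(1+ψ₂(Kᵢ−1)) = 0.
g(0) = ΣzᵢKᵢ − 1 = 0.201 and g(1) = 1 − Σzᵢ/Kᵢ = -0.695, so a root lies in (0, 1).
Binary case is linear: z₁(K₁−1)(1+ψ₂(K₂−1)) + z₂(K₂−1)(1+ψ₂(K₁−1)) = 0
⇒ ψ₂ = [z₁(K₁−1)+z₂(K₂−1)] / [−(K₁−1)(K₂−1)] = 0.2005/0.5153 = 0.389
  methanol: x = 0.511, y = 0.870
  p-xylene: x = 0.489, y = 0.130

V/F (drum 2) = 0.389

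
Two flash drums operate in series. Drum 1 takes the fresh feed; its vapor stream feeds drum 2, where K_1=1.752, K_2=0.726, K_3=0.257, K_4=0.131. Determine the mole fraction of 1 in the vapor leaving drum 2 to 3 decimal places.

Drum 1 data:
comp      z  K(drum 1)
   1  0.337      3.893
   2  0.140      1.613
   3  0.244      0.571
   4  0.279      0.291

Drum 1:
Let ψ₁ = V/F and solve Σ zᵢ(Kᵢ−1)/(1+ψ₁(Kᵢ−1)) = 0.
g(0) = ΣzᵢKᵢ − 1 = 0.758 and g(1) = 1 − Σzᵢ/Kᵢ = -0.559, so a root lies in (0, 1).
Newton–Raphson from ψ₁ = 0.41:
  ψ₁ = 0.410: g = 0.1087, g' = -0.969 → ψ₁ = 0.522
  ψ₁ = 0.522: g = 0.0043, g' = -0.906 → ψ₁ = 0.527
Converged at ψ₁ = 0.527.
Drum-1 compositions:
  1: x = 0.133, y = 0.520
  2: x = 0.106, y = 0.171
  3: x = 0.315, y = 0.180
  4: x = 0.445, y = 0.130
Drum-2 feed = drum-1 vapor: z₂ = (0.5197, 0.1707, 0.1800, 0.1296).
Drum 2:
Material balance + equilibrium reduce to Σ zᵢ(Kᵢ−1)/(1+ψ₂(Kᵢ−1)) = 0.
Feasibility: ΣzᵢKᵢ = 1.098, Σzᵢ/Kᵢ = 2.222 — both > 1, two phases present.
Newton iteration, ψ₂⁰ = 0.5:
  ψ₂ = 0.500: g = -0.1822, g' = -0.730 → ψ₂ = 0.250
  ψ₂ = 0.250: g = -0.0297, g' = -0.533 → ψ₂ = 0.195
  ψ₂ = 0.195: g = -0.0005, g' = -0.516 → ψ₂ = 0.194
Converged at ψ₂ = 0.194.
  1: x = 0.454, y = 0.795
  2: x = 0.180, y = 0.131
  3: x = 0.210, y = 0.054
  4: x = 0.156, y = 0.020

y_1 (drum 2) = 0.795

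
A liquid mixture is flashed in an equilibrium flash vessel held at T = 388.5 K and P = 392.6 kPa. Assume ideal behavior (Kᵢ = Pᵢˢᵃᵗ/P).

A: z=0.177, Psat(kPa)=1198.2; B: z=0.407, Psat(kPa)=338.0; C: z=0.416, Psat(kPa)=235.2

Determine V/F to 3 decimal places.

V/F = 0.241

Raoult's law: Kᵢ = Pᵢˢᵃᵗ/P = Pᵢˢᵃᵗ/392.6.
  K_A = 1198.2/392.6 = 3.05196, K_B = 338.0/392.6 = 0.86093, K_C = 235.2/392.6 = 0.59908
Rachford–Rice: g(V/F) = Σ zᵢ(Kᵢ−1)/(1+V/F(Kᵢ−1)) = 0.
Feasibility: ΣzᵢKᵢ = 1.140, Σzᵢ/Kᵢ = 1.225 — both > 1, two phases present.
Newton–Raphson from V/F = 0.5:
  V/F = 0.500: g = -0.0902, g' = -0.295 → V/F = 0.195
  V/F = 0.195: g = 0.0205, g' = -0.468 → V/F = 0.238
  V/F = 0.238: g = 0.0009, g' = -0.426 → V/F = 0.241
Converged at V/F = 0.241.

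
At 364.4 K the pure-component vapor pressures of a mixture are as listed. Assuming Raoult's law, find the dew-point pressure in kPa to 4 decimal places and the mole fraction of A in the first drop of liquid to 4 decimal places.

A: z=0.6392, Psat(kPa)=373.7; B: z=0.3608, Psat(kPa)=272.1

Pdew = 329.3324 kPa, x_A = 0.5633

At the dew point ψ → 1, so Σzᵢ/Kᵢ = 1 with Kᵢ = Pᵢˢᵃᵗ/P ⇒ 1/P = Σzᵢ/Pᵢˢᵃᵗ.
1/P = 0.6392/373.7 + 0.3608/272.1 = 0.0030364 ⇒ P = 329.3324 kPa
xᵢ = zᵢP/Pᵢˢᵃᵗ ⇒ x_A = 0.6392·329.3324/373.7 = 0.5633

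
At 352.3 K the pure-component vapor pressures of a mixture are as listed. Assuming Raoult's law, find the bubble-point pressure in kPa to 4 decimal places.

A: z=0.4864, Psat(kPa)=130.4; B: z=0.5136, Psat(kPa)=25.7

Pbub = 76.6261 kPa

At the bubble point ψ → 0, so ΣzᵢKᵢ = 1 with Kᵢ = Pᵢˢᵃᵗ/P ⇒ P = ΣzᵢPᵢˢᵃᵗ.
P = 0.4864·130.4 + 0.5136·25.7 = 76.6261 kPa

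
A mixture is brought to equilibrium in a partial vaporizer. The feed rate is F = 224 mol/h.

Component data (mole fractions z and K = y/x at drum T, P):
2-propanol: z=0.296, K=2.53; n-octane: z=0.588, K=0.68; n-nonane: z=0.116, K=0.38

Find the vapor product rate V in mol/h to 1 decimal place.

Let ψ = V/F and solve Σ zᵢ(Kᵢ−1)/(1+ψ(Kᵢ−1)) = 0.
Feasibility: ΣzᵢKᵢ = 1.193, Σzᵢ/Kᵢ = 1.287 — both > 1, two phases present.
Newton iteration, ψ⁰ = 0.52:
  ψ = 0.520: g = -0.0796, g' = -0.399 → ψ = 0.320
  ψ = 0.320: g = 0.0046, g' = -0.456 → ψ = 0.330
Converged at ψ = 0.330.
Then V = ψ·F = 0.3303·224 = 74.0 mol/h and L = F − V = 150.0 mol/h.

V = 74.0 mol/h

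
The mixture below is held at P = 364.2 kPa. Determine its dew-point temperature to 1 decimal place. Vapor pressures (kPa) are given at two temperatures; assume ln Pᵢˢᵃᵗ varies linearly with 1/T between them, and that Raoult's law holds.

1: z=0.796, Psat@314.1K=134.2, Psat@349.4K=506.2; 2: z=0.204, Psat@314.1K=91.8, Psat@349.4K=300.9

T = 343.4 K

Dew-point temperature: Σzᵢ·P/Pᵢˢᵃᵗ(T) = 1. Interpolate ln Pᵢˢᵃᵗ = aᵢ + bᵢ/T.
  T = 314.1 K: ΣzᵢP/Pᵢˢᵃᵗ = 2.9696
  T = 349.4 K: ΣzᵢP/Pᵢˢᵃᵗ = 0.8196
  T = 331.8 K: ΣzᵢP/Pᵢˢᵃᵗ = 1.5041
  T = 340.6 K: ΣzᵢP/Pᵢˢᵃᵗ = 1.1015
  T = 345.0 K: ΣzᵢP/Pᵢˢᵃᵗ = 0.9484
  T = 342.8 K: ΣzᵢP/Pᵢˢᵃᵗ = 1.0216
Interpolating between 342.8 K and 345.0 K gives T ≈ 343.4 K.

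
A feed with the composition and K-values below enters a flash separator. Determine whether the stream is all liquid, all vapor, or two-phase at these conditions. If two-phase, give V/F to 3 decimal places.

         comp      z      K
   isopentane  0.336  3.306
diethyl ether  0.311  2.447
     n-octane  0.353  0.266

two-phase, V/F = 0.689

ΣzᵢKᵢ = 1.966; Σzᵢ/Kᵢ = 1.556.
Both exceed 1, so a two-phase solution exists.
Newton iteration, ψ⁰ = 0.33:
  ψ = 0.330: g = 0.4026, g' = -1.206 → ψ = 0.664
  ψ = 0.664: g = 0.0302, g' = -1.172 → ψ = 0.690
  ψ = 0.690: g = -0.0005, g' = -1.210 → ψ = 0.689
Converged at ψ = 0.689.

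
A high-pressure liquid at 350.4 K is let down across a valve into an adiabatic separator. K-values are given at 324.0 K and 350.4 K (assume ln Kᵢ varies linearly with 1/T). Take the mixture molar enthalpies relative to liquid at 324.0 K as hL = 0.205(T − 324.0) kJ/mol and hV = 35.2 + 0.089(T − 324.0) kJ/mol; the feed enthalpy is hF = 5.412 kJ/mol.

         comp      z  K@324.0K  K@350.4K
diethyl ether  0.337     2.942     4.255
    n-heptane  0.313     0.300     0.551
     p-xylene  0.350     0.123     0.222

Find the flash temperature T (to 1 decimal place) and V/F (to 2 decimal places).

T = 328.6 K, V/F = 0.13

Adiabatic flash: solve Rachford–Rice at each trial T, then check hF = ψ·hV(T) + (1−ψ)·hL(T).
  T = 324.0 K: K = (2.942, 0.300, 0.123), RR gives ψ = 0.083, H_out = 2.920 kJ/mol
  T = 350.4 K: K = (4.255, 0.551, 0.222), RR gives ψ = 0.328, H_out = 15.956 kJ/mol
  T = 337.2 K: K = (3.564, 0.411, 0.167), RR gives ψ = 0.209, H_out = 9.733 kJ/mol
  T = 330.6 K: K = (3.244, 0.352, 0.144), RR gives ψ = 0.148, H_out = 6.459 kJ/mol
  T = 327.3 K: K = (3.091, 0.325, 0.133), RR gives ψ = 0.116, H_out = 4.732 kJ/mol
  T = 329.0 K: K = (3.169, 0.339, 0.139), RR gives ψ = 0.133, H_out = 5.631 kJ/mol
Linear interpolation between T = 327.3 (H_out = 4.732) and T = 329.0 (H_out = 5.631) on hF = 5.412 gives T ≈ 328.6 K, at which ψ = 0.13.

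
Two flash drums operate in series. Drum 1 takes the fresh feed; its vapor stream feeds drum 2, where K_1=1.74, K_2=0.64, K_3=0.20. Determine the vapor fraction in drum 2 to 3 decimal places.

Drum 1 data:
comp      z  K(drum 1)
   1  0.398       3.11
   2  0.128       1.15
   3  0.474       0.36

V/F (drum 2) = 0.410

Drum 1:
Let ψ₁ = V/F and solve Σ zᵢ(Kᵢ−1)/(1+ψ₁(Kᵢ−1)) = 0.
Feasibility: ΣzᵢKᵢ = 1.556, Σzᵢ/Kᵢ = 1.556 — both > 1, two phases present.
Newton–Raphson from ψ₁ = 0.62:
  ψ₁ = 0.620: g = -0.1215, g' = -0.869 → ψ₁ = 0.480
  ψ₁ = 0.480: g = -0.0028, g' = -0.844 → ψ₁ = 0.477
Converged at ψ₁ = 0.477.
Drum-1 compositions:
  1: x = 0.198, y = 0.617
  2: x = 0.119, y = 0.137
  3: x = 0.682, y = 0.246
Drum-2 feed = drum-1 vapor: z₂ = (0.6171, 0.1374, 0.2456).
Drum 2:
Material balance + equilibrium reduce to Σ zᵢ(Kᵢ−1)/(1+ψ₂(Kᵢ−1)) = 0.
Feasibility: ΣzᵢKᵢ = 1.211, Σzᵢ/Kᵢ = 1.797 — both > 1, two phases present.
Newton–Raphson from ψ₂ = 0.5:
  ψ₂ = 0.500: g = -0.0544, g' = -0.643 → ψ₂ = 0.415
  ψ₂ = 0.415: g = -0.0031, g' = -0.575 → ψ₂ = 0.410
Converged at ψ₂ = 0.410.
  1: x = 0.473, y = 0.824
  2: x = 0.161, y = 0.103
  3: x = 0.365, y = 0.073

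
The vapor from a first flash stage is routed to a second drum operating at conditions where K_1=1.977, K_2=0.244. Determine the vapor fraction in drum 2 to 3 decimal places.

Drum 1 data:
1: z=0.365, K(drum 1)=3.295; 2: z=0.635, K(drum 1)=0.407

Drum 1:
Let ψ₁ = V/F and solve Σ zᵢ(Kᵢ−1)/(1+ψ₁(Kᵢ−1)) = 0.
Check two-phase: ΣzᵢKᵢ = 1.461 > 1 and Σzᵢ/Kᵢ = 1.671 > 1, so g(0) = 0.461 > 0 and g(1) = -0.671 < 0.
Binary case is linear: z₁(K₁−1)(1+ψ₁(K₂−1)) + z₂(K₂−1)(1+ψ₁(K₁−1)) = 0
⇒ ψ₁ = [z₁(K₁−1)+z₂(K₂−1)] / [−(K₁−1)(K₂−1)] = 0.4611/1.3609 = 0.339
Drum-1 compositions:
  1: x = 0.205, y = 0.677
  2: x = 0.795, y = 0.323
Drum-2 feed = drum-1 vapor: z₂ = (0.6766, 0.3234).
Drum 2:
Rachford–Rice: g(ψ₂) = Σ zᵢ(Kᵢ−1)/(1+ψ₂(Kᵢ−1)) = 0.
Check two-phase: ΣzᵢKᵢ = 1.416 > 1 and Σzᵢ/Kᵢ = 1.668 > 1, so g(0) = 0.416 > 0 and g(1) = -0.668 < 0.
Binary case is linear: z₁(K₁−1)(1+ψ₂(K₂−1)) + z₂(K₂−1)(1+ψ₂(K₁−1)) = 0
⇒ ψ₂ = [z₁(K₁−1)+z₂(K₂−1)] / [−(K₁−1)(K₂−1)] = 0.4165/0.7386 = 0.564
  1: x = 0.436, y = 0.862
  2: x = 0.564, y = 0.138

V/F (drum 2) = 0.564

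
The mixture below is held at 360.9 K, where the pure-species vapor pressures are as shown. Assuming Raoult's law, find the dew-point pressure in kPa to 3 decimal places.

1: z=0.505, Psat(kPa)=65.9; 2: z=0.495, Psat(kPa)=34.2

Pdew = 45.174 kPa

At the dew point ψ → 1, so Σzᵢ/Kᵢ = 1 with Kᵢ = Pᵢˢᵃᵗ/P ⇒ 1/P = Σzᵢ/Pᵢˢᵃᵗ.
1/P = 0.505/65.9 + 0.495/34.2 = 0.022137 ⇒ P = 45.174 kPa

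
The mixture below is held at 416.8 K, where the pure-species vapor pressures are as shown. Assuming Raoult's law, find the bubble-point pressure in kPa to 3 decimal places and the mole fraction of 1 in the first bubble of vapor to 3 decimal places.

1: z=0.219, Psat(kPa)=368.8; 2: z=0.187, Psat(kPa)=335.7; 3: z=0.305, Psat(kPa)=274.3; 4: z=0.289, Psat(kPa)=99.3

Pbub = 255.902 kPa, y_1 = 0.316

At the bubble point ψ → 0, so ΣzᵢKᵢ = 1 with Kᵢ = Pᵢˢᵃᵗ/P ⇒ P = ΣzᵢPᵢˢᵃᵗ.
P = 0.219·368.8 + 0.187·335.7 + 0.305·274.3 + 0.289·99.3 = 255.902 kPa
yᵢ = zᵢPᵢˢᵃᵗ/P ⇒ y_1 = 0.219·368.8/255.902 = 0.316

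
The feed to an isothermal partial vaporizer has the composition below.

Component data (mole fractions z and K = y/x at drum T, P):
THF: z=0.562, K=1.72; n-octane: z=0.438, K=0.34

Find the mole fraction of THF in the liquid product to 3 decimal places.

x_THF = 0.478

Material balance + equilibrium reduce to Σ zᵢ(Kᵢ−1)/(1+V/F(Kᵢ−1)) = 0.
Check two-phase: ΣzᵢKᵢ = 1.116 > 1 and Σzᵢ/Kᵢ = 1.615 > 1, so g(0) = 0.116 > 0 and g(1) = -0.615 < 0.
Binary case is linear: z₁(K₁−1)(1+V/F(K₂−1)) + z₂(K₂−1)(1+V/F(K₁−1)) = 0
⇒ V/F = [z₁(K₁−1)+z₂(K₂−1)] / [−(K₁−1)(K₂−1)] = 0.1156/0.4752 = 0.243
Compositions from xᵢ = zᵢ/(1+V/F(Kᵢ−1)), yᵢ = Kᵢxᵢ:
  THF: x = 0.478, y = 0.823
  n-octane: x = 0.522, y = 0.177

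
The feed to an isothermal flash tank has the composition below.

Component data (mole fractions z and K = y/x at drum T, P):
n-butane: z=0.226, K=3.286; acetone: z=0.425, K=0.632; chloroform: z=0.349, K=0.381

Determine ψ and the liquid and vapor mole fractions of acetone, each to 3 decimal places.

ψ = 0.129, x_acetone = 0.446, y_acetone = 0.282

Let ψ = V/F and solve Σ zᵢ(Kᵢ−1)/(1+ψ(Kᵢ−1)) = 0.
Check two-phase: ΣzᵢKᵢ = 1.144 > 1 and Σzᵢ/Kᵢ = 1.657 > 1, so g(0) = 0.144 > 0 and g(1) = -0.657 < 0.
Newton–Raphson from ψ = 0.5:
  ψ = 0.500: g = -0.2634, g' = -0.624 → ψ = 0.078
  ψ = 0.078: g = 0.0506, g' = -1.060 → ψ = 0.126
  ψ = 0.126: g = 0.0032, g' = -0.933 → ψ = 0.129
Converged at ψ = 0.129.
Compositions from xᵢ = zᵢ/(1+ψ(Kᵢ−1)), yᵢ = Kᵢxᵢ:
  n-butane: x = 0.175, y = 0.574
  acetone: x = 0.446, y = 0.282
  chloroform: x = 0.379, y = 0.145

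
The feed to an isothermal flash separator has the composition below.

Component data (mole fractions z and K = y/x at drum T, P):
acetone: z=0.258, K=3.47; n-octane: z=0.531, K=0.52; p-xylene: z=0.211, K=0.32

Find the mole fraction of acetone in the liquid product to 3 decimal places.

Newton–Raphson from ψ = 0.54:
  ψ = 0.540: g = -0.2977, g' = -0.756 → ψ = 0.146
  ψ = 0.146: g = 0.0350, g' = -1.112 → ψ = 0.177
  ψ = 0.177: g = 0.0013, g' = -1.033 → ψ = 0.179
Converged at ψ = 0.179.
Compositions from xᵢ = zᵢ/(1+ψ(Kᵢ−1)), yᵢ = Kᵢxᵢ:
  acetone: x = 0.179, y = 0.621
  n-octane: x = 0.581, y = 0.302
  p-xylene: x = 0.240, y = 0.077

x_acetone = 0.179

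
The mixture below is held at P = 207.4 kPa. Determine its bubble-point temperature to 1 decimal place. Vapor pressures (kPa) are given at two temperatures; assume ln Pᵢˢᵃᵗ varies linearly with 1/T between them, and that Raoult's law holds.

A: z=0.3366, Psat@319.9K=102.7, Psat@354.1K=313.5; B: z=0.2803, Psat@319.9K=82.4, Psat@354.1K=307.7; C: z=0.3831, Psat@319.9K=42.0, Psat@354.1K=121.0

Bubble-point temperature: ΣzᵢPᵢˢᵃᵗ(T) = P. Interpolate ln Pᵢˢᵃᵗ = aᵢ + bᵢ/T.
  T = 319.9 K: ΣzᵢPᵢˢᵃᵗ = 73.76 kPa
  T = 354.1 K: ΣzᵢPᵢˢᵃᵗ = 238.13 kPa
  T = 337.0 K: ΣzᵢPᵢˢᵃᵗ = 136.34 kPa
  T = 345.6 K: ΣzᵢPᵢˢᵃᵗ = 181.67 kPa
  T = 349.9 K: ΣzᵢPᵢˢᵃᵗ = 208.65 kPa
  T = 347.8 K: ΣzᵢPᵢˢᵃᵗ = 195.08 kPa
Interpolating between 347.8 K and 349.9 K gives T ≈ 349.7 K.

T = 349.7 K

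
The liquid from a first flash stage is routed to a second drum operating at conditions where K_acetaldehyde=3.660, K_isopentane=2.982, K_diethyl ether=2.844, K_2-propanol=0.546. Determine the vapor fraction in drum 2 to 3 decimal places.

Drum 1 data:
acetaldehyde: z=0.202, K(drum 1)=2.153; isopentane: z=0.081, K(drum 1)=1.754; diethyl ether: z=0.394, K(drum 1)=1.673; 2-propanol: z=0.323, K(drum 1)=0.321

Drum 1:
Rachford–Rice: g(ψ₁) = Σ zᵢ(Kᵢ−1)/(1+ψ₁(Kᵢ−1)) = 0.
Feasibility: ΣzᵢKᵢ = 1.340, Σzᵢ/Kᵢ = 1.382 — both > 1, two phases present.
Iterate (Newton) starting at ψ₁ = 0.43:
  ψ₁ = 0.430: g = 0.0977, g' = -0.551 → ψ₁ = 0.607
  ψ₁ = 0.607: g = -0.0062, g' = -0.636 → ψ₁ = 0.598
Converged at ψ₁ = 0.598.
Drum-1 compositions:
  acetaldehyde: x = 0.120, y = 0.257
  isopentane: x = 0.056, y = 0.098
  diethyl ether: x = 0.281, y = 0.470
  2-propanol: x = 0.544, y = 0.174
Drum-2 feed = drum-1 liquid: z₂ = (0.1196, 0.0558, 0.2810, 0.5436).
Drum 2:
Newton–Raphson from ψ₂ = 0.35:
  ψ₂ = 0.350: g = 0.2516, g' = -0.815 → ψ₂ = 0.659
  ψ₂ = 0.659: g = 0.0454, g' = -0.576 → ψ₂ = 0.738
  ψ₂ = 0.738: g = 0.0008, g' = -0.557 → ψ₂ = 0.739
Converged at ψ₂ = 0.739.
  acetaldehyde: x = 0.040, y = 0.148
  isopentane: x = 0.023, y = 0.068
  diethyl ether: x = 0.119, y = 0.338
  2-propanol: x = 0.818, y = 0.447

V/F (drum 2) = 0.739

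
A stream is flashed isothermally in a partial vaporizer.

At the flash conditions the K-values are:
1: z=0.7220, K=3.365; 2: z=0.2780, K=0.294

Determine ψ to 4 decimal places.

ψ = 0.9051

Let ψ = V/F and solve Σ zᵢ(Kᵢ−1)/(1+ψ(Kᵢ−1)) = 0.
Check two-phase: ΣzᵢKᵢ = 2.5113 > 1 and Σzᵢ/Kᵢ = 1.1601 > 1, so g(0) = 1.5113 > 0 and g(1) = -0.1601 < 0.
Iterate (Newton) starting at ψ = 0.5:
  ψ = 0.5000: g = 0.47902, g' = -1.1788 → ψ = 0.9064
  ψ = 0.9064: g = -0.00184, g' = -1.4772 → ψ = 0.9051
Converged at ψ = 0.9051.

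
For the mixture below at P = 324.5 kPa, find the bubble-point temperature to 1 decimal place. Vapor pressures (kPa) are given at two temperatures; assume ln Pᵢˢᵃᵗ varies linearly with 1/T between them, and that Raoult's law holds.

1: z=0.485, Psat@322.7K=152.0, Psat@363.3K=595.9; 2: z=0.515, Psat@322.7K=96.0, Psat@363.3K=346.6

Bubble-point temperature: ΣzᵢPᵢˢᵃᵗ(T) = P. Interpolate ln Pᵢˢᵃᵗ = aᵢ + bᵢ/T.
  T = 322.7 K: ΣzᵢPᵢˢᵃᵗ = 123.16 kPa
  T = 363.3 K: ΣzᵢPᵢˢᵃᵗ = 467.51 kPa
  T = 343.0 K: ΣzᵢPᵢˢᵃᵗ = 249.57 kPa
  T = 353.1 K: ΣzᵢPᵢˢᵃᵗ = 344.12 kPa
  T = 348.1 K: ΣzᵢPᵢˢᵃᵗ = 294.20 kPa
  T = 350.6 K: ΣzᵢPᵢˢᵃᵗ = 318.36 kPa
Interpolating between 350.6 K and 353.1 K gives T ≈ 351.2 K.

T = 351.2 K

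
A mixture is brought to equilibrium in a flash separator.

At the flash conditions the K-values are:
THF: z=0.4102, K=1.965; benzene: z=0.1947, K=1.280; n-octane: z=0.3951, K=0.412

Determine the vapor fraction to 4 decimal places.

Material balance + equilibrium reduce to Σ zᵢ(Kᵢ−1)/(1+ψ(Kᵢ−1)) = 0.
Feasibility: ΣzᵢKᵢ = 1.2180, Σzᵢ/Kᵢ = 1.3198 — both > 1, two phases present.
Newton–Raphson from ψ = 0.5:
  ψ = 0.5000: g = -0.01423, g' = -0.4596 → ψ = 0.4690
  ψ = 0.4690: g = -0.00010, g' = -0.4534 → ψ = 0.4688
Converged at ψ = 0.4688.

ψ = 0.4688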